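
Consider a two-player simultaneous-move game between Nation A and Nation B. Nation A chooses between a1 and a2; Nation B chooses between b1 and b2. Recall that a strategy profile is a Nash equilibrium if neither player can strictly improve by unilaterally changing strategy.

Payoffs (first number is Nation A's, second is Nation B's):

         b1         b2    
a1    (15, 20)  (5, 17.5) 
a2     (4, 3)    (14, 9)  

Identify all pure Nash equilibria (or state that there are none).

(a1, b1) and (a2, b2)

(a1, b1): Nation A gets 15 ≥ 4 from a2, and Nation B gets 20 ≥ 17.5 from b2 — Nash equilibrium.
(a1, b2): Nation A prefers a2 (14 > 5); Nation B prefers b1 (20 > 17.5) — not an equilibrium.
(a2, b1): Nation A prefers a1 (15 > 4); Nation B prefers b2 (9 > 3) — not an equilibrium.
(a2, b2): Nation A gets 14 ≥ 5 from a1, and Nation B gets 9 ≥ 3 from b1 — Nash equilibrium.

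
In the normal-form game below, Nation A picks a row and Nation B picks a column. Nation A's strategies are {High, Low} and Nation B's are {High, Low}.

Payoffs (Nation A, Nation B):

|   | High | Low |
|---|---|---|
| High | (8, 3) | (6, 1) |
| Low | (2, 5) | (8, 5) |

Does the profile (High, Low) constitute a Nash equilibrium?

At (High, Low), Nation A earns 6; switching to Low would give 8, so Nation A would deviate.
Nation B earns 1; switching to High would give 3, so Nation B would deviate.
Since at least one player can profitably deviate, this is not a Nash equilibrium.

No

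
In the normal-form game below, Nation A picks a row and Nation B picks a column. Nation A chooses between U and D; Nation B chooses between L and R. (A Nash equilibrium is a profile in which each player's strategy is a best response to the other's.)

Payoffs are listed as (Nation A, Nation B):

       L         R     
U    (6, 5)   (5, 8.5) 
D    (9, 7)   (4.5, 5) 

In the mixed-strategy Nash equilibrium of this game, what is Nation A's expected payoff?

First find q, the probability Nation B plays L, from Nation A's indifference between U and D: 6q + 5(1−q) = 9q + 4.5(1−q), giving q = 1/7.
Since Nation A is indifferent in equilibrium, Nation A's expected payoff equals the payoff from either row against (1/7, 6/7). Using U: 6(1/7) + 5(6/7) = 36/7.

36/7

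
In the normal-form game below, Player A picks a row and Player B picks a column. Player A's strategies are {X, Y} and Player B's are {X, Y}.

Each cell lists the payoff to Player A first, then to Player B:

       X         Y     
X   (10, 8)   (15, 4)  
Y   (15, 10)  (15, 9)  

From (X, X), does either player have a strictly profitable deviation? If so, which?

Player A

Player A at (X, X) earns 10; deviating to Y yields 15 — a strict improvement.
Player B earns 8; deviating to Y yields 4 — not better.
Only Player A has a strictly profitable deviation.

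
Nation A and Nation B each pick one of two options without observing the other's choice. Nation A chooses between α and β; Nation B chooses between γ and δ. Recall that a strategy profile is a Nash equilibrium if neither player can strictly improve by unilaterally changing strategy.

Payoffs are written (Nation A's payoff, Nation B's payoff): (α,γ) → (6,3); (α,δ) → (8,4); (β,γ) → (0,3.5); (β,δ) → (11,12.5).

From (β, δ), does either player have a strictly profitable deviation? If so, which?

Nation A at (β, δ) earns 11; deviating to α yields 8 — not better.
Nation B earns 12.5; deviating to γ yields 3.5 — not better.
Neither player can strictly improve; the profile is a Nash equilibrium.

Neither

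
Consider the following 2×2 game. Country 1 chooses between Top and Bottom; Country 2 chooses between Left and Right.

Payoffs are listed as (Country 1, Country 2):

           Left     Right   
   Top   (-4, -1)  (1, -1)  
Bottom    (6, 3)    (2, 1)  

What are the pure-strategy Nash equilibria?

(Bottom, Left)

(Top, Left): Country 1 prefers Bottom (6 > -4) — not an equilibrium.
(Top, Right): Country 1 prefers Bottom (2 > 1) — not an equilibrium.
(Bottom, Left): Country 1 gets 6 ≥ -4 from Top, and Country 2 gets 3 ≥ 1 from Right — Nash equilibrium.
(Bottom, Right): Country 2 prefers Left (3 > 1) — not an equilibrium.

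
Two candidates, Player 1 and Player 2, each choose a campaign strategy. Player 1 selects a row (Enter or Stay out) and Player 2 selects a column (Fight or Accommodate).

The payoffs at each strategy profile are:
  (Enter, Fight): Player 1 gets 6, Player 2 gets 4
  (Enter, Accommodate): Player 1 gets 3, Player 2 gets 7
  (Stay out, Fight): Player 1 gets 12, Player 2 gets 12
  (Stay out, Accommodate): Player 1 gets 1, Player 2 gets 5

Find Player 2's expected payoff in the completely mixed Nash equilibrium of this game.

First find p, the probability Player 1 plays Enter, from Player 2's indifference between Fight and Accommodate: 4p + 12(1−p) = 7p + 5(1−p), giving p = 7/10.
Since Player 2 is indifferent in equilibrium, Player 2's expected payoff equals the payoff from either column against (7/10, 3/10). Using Fight: 4(7/10) + 12(3/10) = 32/5.

32/5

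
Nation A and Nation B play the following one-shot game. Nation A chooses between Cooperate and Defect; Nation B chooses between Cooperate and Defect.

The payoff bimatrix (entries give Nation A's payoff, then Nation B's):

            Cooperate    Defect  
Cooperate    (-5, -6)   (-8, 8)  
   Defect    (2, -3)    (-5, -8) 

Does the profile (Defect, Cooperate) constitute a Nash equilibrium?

Yes

At (Defect, Cooperate), Nation A earns 2; switching to Cooperate would give -5, so Nation A has no profitable deviation.
Nation B earns -3; switching to Defect would give -8, so Nation B has no profitable deviation.
Neither player can gain by a unilateral deviation, so this profile is a Nash equilibrium.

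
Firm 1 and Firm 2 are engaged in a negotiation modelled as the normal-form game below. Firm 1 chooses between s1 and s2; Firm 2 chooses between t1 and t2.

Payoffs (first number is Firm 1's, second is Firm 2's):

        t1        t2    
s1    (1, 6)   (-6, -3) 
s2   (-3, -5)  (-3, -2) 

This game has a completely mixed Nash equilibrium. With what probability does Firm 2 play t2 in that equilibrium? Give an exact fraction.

4/7

Let c be the probability that Firm 2 plays t1. In a completely mixed equilibrium, Firm 1 must be indifferent between s1 and s2.
Firm 1's expected payoff from s1 is c − 6(1−c); from s2 it is −3c − 3(1−c).
Setting these equal: 7c − 6 = -3, so c = 3/7.
Therefore Firm 2 plays t2 with probability 1 − 3/7 = 4/7.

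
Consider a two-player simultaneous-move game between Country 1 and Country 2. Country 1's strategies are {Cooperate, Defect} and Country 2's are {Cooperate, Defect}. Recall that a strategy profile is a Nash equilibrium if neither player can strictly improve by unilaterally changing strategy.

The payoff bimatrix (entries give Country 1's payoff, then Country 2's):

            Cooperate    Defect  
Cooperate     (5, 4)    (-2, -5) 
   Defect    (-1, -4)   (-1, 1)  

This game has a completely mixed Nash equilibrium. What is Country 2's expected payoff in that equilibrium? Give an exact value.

First find x, the probability Country 1 plays Cooperate, from Country 2's indifference between Cooperate and Defect: 4x − 4(1−x) = −5x + (1−x), giving x = 5/14.
Since Country 2 is indifferent in equilibrium, Country 2's expected payoff equals the payoff from either column against (5/14, 9/14). Using Cooperate: 4(5/14) − 4(9/14) = -8/7.

-8/7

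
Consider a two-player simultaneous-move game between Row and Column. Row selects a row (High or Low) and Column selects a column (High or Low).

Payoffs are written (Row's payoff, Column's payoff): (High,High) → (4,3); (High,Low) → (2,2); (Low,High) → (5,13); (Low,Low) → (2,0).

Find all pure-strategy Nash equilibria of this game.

(High, High): Row prefers Low (5 > 4) — not an equilibrium.
(High, Low): Column prefers High (3 > 2) — not an equilibrium.
(Low, High): Row gets 5 ≥ 4 from High, and Column gets 13 ≥ 0 from Low — Nash equilibrium.
(Low, Low): Column prefers High (13 > 0) — not an equilibrium.

(Low, High)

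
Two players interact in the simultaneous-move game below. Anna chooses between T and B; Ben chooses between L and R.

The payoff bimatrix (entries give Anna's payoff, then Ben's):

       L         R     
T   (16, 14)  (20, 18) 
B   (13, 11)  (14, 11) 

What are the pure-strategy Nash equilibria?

(T, R)

(T, L): Ben prefers R (18 > 14) — not an equilibrium.
(T, R): Anna gets 20 ≥ 14 from B, and Ben gets 18 ≥ 14 from L — Nash equilibrium.
(B, L): Anna prefers T (16 > 13) — not an equilibrium.
(B, R): Anna prefers T (20 > 14) — not an equilibrium.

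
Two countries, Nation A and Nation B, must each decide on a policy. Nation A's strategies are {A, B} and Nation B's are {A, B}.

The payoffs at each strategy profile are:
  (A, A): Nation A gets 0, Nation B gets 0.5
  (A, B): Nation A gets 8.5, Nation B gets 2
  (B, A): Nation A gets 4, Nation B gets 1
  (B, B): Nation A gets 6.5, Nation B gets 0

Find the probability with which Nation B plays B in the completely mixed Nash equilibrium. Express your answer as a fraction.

Let c be the probability that Nation B plays A. In a completely mixed equilibrium, Nation A must be indifferent between A and B.
Nation A's expected payoff from A is 8.5(1−c); from B it is 4c + 6.5(1−c).
Setting these equal: −8.5c + 8.5 = −2.5c + 6.5, so c = 1/3.
Therefore Nation B plays B with probability 1 − 1/3 = 2/3.

2/3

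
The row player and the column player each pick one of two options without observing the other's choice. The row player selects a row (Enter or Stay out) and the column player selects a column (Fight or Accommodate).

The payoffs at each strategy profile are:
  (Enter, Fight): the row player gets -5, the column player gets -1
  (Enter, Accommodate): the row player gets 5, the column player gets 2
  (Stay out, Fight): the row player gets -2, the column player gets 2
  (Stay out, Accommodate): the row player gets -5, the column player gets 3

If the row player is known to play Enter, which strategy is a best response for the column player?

Against Enter, the column player earns -1 from Fight and 2 from Accommodate.
So Accommodate is the best response.

Accommodate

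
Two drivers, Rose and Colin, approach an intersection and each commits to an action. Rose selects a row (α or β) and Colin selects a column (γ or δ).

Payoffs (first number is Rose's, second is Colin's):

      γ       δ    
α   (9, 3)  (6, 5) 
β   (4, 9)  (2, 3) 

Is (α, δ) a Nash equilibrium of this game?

Yes

At (α, δ), Rose earns 6; switching to β would give 2, so Rose has no profitable deviation.
Colin earns 5; switching to γ would give 3, so Colin has no profitable deviation.
Neither player can gain by a unilateral deviation, so this profile is a Nash equilibrium.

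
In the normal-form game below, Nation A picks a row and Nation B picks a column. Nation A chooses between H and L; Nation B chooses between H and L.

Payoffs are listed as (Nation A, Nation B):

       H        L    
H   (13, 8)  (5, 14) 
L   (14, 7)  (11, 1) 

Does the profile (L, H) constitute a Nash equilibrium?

Yes

At (L, H), Nation A earns 14; switching to H would give 13, so Nation A has no profitable deviation.
Nation B earns 7; switching to L would give 1, so Nation B has no profitable deviation.
Neither player can gain by a unilateral deviation, so this profile is a Nash equilibrium.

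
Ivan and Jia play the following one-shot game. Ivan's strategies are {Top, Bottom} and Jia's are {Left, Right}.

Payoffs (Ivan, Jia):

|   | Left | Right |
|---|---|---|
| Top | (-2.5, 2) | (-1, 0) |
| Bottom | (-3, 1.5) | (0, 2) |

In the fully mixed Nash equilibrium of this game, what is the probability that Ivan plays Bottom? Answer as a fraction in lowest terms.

Let x be the probability that Ivan plays Top. In a completely mixed equilibrium, Jia must be indifferent between Left and Right.
Jia's expected payoff from Left is 2x + 1.5(1−x); from Right it is 2(1−x).
Setting these equal: 0.5x + 1.5 = −2x + 2, so x = 1/5.
Therefore Ivan plays Bottom with probability 1 − 1/5 = 4/5.

4/5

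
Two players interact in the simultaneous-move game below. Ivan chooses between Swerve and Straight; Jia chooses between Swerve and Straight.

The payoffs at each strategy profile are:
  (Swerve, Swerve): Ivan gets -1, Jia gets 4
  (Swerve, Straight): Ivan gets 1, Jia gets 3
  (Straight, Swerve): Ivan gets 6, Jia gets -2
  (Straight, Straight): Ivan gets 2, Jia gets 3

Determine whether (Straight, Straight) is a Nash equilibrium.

Yes

At (Straight, Straight), Ivan earns 2; switching to Swerve would give 1, so Ivan has no profitable deviation.
Jia earns 3; switching to Swerve would give -2, so Jia has no profitable deviation.
Neither player can gain by a unilateral deviation, so this profile is a Nash equilibrium.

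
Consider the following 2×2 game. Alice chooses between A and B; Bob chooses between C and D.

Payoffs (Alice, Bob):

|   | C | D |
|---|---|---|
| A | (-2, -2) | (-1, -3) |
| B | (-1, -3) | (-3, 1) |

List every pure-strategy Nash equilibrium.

none

(A, C): Alice prefers B (-1 > -2) — not an equilibrium.
(A, D): Bob prefers C (-2 > -3) — not an equilibrium.
(B, C): Bob prefers D (1 > -3) — not an equilibrium.
(B, D): Alice prefers A (-1 > -3) — not an equilibrium.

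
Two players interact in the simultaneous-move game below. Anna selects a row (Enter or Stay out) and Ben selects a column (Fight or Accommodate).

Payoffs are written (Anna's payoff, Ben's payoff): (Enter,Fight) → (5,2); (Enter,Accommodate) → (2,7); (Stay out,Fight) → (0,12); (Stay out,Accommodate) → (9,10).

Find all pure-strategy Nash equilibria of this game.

(Enter, Fight): Ben prefers Accommodate (7 > 2) — not an equilibrium.
(Enter, Accommodate): Anna prefers Stay out (9 > 2) — not an equilibrium.
(Stay out, Fight): Anna prefers Enter (5 > 0) — not an equilibrium.
(Stay out, Accommodate): Ben prefers Fight (12 > 10) — not an equilibrium.

none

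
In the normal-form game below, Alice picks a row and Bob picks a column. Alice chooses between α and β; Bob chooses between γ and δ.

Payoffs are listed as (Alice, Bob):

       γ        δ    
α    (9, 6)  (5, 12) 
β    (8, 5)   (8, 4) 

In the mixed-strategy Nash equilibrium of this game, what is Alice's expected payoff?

8

First find q, the probability Bob plays γ, from Alice's indifference between α and β: 9q + 5(1−q) = 8q + 8(1−q), giving q = 3/4.
Since Alice is indifferent in equilibrium, Alice's expected payoff equals the payoff from either row against (3/4, 1/4). Using α: 9(3/4) + 5(1/4) = 8.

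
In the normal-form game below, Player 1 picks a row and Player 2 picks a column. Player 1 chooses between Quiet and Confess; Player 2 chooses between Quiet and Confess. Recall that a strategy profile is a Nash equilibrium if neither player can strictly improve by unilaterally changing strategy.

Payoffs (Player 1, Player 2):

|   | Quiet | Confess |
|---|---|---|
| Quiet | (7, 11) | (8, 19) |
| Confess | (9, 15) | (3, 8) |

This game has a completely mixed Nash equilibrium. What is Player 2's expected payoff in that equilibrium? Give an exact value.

197/15

First find x, the probability Player 1 plays Quiet, from Player 2's indifference between Quiet and Confess: 11x + 15(1−x) = 19x + 8(1−x), giving x = 7/15.
Since Player 2 is indifferent in equilibrium, Player 2's expected payoff equals the payoff from either column against (7/15, 8/15). Using Quiet: 11(7/15) + 15(8/15) = 197/15.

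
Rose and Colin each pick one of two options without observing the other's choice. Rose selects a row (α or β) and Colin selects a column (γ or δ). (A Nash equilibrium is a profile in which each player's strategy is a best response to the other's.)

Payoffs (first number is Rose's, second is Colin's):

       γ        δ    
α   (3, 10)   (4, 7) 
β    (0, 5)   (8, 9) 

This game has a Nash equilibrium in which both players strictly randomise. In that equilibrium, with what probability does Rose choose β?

3/7

Let r be the probability that Rose plays α. In a completely mixed equilibrium, Colin must be indifferent between γ and δ.
Colin's expected payoff from γ is 10r + 5(1−r); from δ it is 7r + 9(1−r).
Setting these equal: 5r + 5 = −2r + 9, so r = 4/7.
Therefore Rose plays β with probability 1 − 4/7 = 3/7.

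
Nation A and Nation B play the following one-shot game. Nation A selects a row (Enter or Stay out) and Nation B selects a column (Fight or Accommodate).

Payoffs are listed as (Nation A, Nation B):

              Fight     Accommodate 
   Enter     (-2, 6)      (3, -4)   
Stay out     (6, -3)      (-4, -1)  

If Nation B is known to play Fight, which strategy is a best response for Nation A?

Stay out

Against Fight, Nation A earns -2 from Enter and 6 from Stay out.
So Stay out is the best response.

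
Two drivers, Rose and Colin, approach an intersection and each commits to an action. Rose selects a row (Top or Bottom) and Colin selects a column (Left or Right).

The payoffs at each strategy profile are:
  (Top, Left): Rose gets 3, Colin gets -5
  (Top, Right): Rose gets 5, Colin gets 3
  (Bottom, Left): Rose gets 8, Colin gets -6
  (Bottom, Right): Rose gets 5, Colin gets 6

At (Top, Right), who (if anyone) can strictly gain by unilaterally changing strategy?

Rose at (Top, Right) earns 5; deviating to Bottom yields 5 — not better.
Colin earns 3; deviating to Left yields -5 — not better.
Neither player can strictly improve; the profile is a Nash equilibrium.

Neither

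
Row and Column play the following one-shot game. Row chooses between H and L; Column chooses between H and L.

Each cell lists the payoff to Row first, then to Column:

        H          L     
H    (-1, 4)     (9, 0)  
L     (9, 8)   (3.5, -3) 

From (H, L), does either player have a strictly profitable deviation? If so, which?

Column

Row at (H, L) earns 9; deviating to L yields 3.5 — not better.
Column earns 0; deviating to H yields 4 — a strict improvement.
Only Column has a strictly profitable deviation.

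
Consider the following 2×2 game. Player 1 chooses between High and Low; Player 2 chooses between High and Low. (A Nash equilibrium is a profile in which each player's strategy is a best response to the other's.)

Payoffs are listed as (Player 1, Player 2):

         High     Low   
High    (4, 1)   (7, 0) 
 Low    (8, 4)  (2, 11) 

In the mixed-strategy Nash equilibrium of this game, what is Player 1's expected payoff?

16/3

First find q, the probability Player 2 plays High, from Player 1's indifference between High and Low: 4q + 7(1−q) = 8q + 2(1−q), giving q = 5/9.
Since Player 1 is indifferent in equilibrium, Player 1's expected payoff equals the payoff from either row against (5/9, 4/9). Using High: 4(5/9) + 7(4/9) = 16/3.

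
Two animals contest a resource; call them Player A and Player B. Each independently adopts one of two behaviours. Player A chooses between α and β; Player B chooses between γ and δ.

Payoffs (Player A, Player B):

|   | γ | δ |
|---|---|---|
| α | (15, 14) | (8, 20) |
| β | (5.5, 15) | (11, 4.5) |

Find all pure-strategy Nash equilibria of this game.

none

(α, γ): Player B prefers δ (20 > 14) — not an equilibrium.
(α, δ): Player A prefers β (11 > 8) — not an equilibrium.
(β, γ): Player A prefers α (15 > 5.5) — not an equilibrium.
(β, δ): Player B prefers γ (15 > 4.5) — not an equilibrium.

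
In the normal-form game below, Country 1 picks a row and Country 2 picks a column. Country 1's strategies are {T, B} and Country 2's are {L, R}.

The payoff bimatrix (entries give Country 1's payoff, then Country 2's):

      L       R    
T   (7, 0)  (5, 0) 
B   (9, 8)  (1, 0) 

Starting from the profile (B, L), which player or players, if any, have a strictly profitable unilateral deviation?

Country 1 at (B, L) earns 9; deviating to T yields 7 — not better.
Country 2 earns 8; deviating to R yields 0 — not better.
Neither player can strictly improve; the profile is a Nash equilibrium.

Neither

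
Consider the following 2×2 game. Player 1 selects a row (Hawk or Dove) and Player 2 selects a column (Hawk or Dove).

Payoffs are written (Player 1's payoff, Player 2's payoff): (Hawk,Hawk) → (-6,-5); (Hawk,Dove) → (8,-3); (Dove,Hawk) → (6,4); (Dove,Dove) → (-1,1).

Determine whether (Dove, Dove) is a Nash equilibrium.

At (Dove, Dove), Player 1 earns -1; switching to Hawk would give 8, so Player 1 would deviate.
Player 2 earns 1; switching to Hawk would give 4, so Player 2 would deviate.
Since at least one player can profitably deviate, this is not a Nash equilibrium.

No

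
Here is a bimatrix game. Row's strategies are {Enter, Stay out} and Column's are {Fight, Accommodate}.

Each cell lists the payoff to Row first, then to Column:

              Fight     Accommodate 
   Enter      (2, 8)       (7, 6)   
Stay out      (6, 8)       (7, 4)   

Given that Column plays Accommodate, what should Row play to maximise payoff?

Against Accommodate, Row earns 7 from Enter and 7 from Stay out.
So either strategy is a best response.

either — both Enter and Stay out are best responses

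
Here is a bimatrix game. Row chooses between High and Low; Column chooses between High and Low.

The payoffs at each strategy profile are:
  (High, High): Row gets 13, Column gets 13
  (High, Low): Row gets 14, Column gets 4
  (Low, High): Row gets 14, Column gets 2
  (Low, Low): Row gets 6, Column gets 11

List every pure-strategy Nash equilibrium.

(High, High): Row prefers Low (14 > 13) — not an equilibrium.
(High, Low): Column prefers High (13 > 4) — not an equilibrium.
(Low, High): Column prefers Low (11 > 2) — not an equilibrium.
(Low, Low): Row prefers High (14 > 6) — not an equilibrium.

none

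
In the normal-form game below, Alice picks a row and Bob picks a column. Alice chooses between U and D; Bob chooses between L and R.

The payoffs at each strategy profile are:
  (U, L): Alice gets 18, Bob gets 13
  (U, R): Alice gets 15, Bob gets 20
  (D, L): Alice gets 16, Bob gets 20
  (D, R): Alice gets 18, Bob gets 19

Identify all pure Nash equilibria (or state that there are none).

none

(U, L): Bob prefers R (20 > 13) — not an equilibrium.
(U, R): Alice prefers D (18 > 15) — not an equilibrium.
(D, L): Alice prefers U (18 > 16) — not an equilibrium.
(D, R): Bob prefers L (20 > 19) — not an equilibrium.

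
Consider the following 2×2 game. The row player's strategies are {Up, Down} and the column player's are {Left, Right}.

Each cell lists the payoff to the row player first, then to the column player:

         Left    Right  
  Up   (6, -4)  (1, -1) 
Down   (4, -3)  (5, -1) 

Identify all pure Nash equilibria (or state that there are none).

(Down, Right)

(Up, Left): the column player prefers Right (-1 > -4) — not an equilibrium.
(Up, Right): the row player prefers Down (5 > 1) — not an equilibrium.
(Down, Left): the row player prefers Up (6 > 4); the column player prefers Right (-1 > -3) — not an equilibrium.
(Down, Right): the row player gets 5 ≥ 1 from Up, and the column player gets -1 ≥ -3 from Left — Nash equilibrium.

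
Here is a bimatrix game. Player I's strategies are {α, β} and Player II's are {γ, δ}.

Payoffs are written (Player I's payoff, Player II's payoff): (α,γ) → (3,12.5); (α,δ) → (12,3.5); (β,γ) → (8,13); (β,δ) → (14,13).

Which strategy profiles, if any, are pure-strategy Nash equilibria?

(α, γ): Player I prefers β (8 > 3) — not an equilibrium.
(α, δ): Player I prefers β (14 > 12); Player II prefers γ (12.5 > 3.5) — not an equilibrium.
(β, γ): Player I gets 8 ≥ 3 from α, and Player II gets 13 ≥ 13 from δ — Nash equilibrium.
(β, δ): Player I gets 14 ≥ 12 from α, and Player II gets 13 ≥ 13 from γ — Nash equilibrium.

(β, γ) and (β, δ)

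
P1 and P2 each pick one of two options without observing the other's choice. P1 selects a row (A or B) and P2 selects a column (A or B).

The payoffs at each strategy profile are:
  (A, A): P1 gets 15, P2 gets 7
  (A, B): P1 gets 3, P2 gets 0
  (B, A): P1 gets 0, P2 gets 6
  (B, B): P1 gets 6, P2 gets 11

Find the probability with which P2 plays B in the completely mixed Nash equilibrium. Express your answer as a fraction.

5/6

Let c be the probability that P2 plays A. In a completely mixed equilibrium, P1 must be indifferent between A and B.
P1's expected payoff from A is 15c + 3(1−c); from B it is 6(1−c).
Setting these equal: 12c + 3 = −6c + 6, so c = 1/6.
Therefore P2 plays B with probability 1 − 1/6 = 5/6.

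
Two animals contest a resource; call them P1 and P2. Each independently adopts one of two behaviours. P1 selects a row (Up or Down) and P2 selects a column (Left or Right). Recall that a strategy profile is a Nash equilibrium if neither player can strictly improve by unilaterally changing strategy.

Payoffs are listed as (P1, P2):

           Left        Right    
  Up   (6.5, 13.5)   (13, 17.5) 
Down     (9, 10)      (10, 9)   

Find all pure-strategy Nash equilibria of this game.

(Up, Left): P1 prefers Down (9 > 6.5); P2 prefers Right (17.5 > 13.5) — not an equilibrium.
(Up, Right): P1 gets 13 ≥ 10 from Down, and P2 gets 17.5 ≥ 13.5 from Left — Nash equilibrium.
(Down, Left): P1 gets 9 ≥ 6.5 from Up, and P2 gets 10 ≥ 9 from Right — Nash equilibrium.
(Down, Right): P1 prefers Up (13 > 10); P2 prefers Left (10 > 9) — not an equilibrium.

(Up, Right) and (Down, Left)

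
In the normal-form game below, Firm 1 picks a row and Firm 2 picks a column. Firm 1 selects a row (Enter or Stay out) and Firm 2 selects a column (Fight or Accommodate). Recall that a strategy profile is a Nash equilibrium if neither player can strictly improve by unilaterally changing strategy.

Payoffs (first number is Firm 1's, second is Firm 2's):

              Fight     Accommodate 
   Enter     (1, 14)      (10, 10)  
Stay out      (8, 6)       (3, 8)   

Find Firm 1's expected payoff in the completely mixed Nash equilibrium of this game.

First find q, the probability Firm 2 plays Fight, from Firm 1's indifference between Enter and Stay out: q + 10(1−q) = 8q + 3(1−q), giving q = 1/2.
Since Firm 1 is indifferent in equilibrium, Firm 1's expected payoff equals the payoff from either row against (1/2, 1/2). Using Enter: (1/2) + 10(1/2) = 11/2.

11/2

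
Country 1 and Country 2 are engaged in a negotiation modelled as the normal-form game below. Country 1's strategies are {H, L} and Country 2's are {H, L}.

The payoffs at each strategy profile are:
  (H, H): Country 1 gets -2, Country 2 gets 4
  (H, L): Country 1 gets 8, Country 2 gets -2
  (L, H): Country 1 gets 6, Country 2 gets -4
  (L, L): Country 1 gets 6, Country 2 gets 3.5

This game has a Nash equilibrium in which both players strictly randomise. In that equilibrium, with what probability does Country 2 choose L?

4/5

Let y be the probability that Country 2 plays H. In a completely mixed equilibrium, Country 1 must be indifferent between H and L.
Country 1's expected payoff from H is −2y + 8(1−y); from L it is 6y + 6(1−y).
Setting these equal: −10y + 8 = 6, so y = 1/5.
Therefore Country 2 plays L with probability 1 − 1/5 = 4/5.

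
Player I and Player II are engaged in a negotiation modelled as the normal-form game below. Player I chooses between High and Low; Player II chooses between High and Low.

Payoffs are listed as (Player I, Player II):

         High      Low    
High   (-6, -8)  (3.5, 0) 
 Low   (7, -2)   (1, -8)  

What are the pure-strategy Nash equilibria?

(High, Low) and (Low, High)

(High, High): Player I prefers Low (7 > -6); Player II prefers Low (0 > -8) — not an equilibrium.
(High, Low): Player I gets 3.5 ≥ 1 from Low, and Player II gets 0 ≥ -8 from High — Nash equilibrium.
(Low, High): Player I gets 7 ≥ -6 from High, and Player II gets -2 ≥ -8 from Low — Nash equilibrium.
(Low, Low): Player I prefers High (3.5 > 1); Player II prefers High (-2 > -8) — not an equilibrium.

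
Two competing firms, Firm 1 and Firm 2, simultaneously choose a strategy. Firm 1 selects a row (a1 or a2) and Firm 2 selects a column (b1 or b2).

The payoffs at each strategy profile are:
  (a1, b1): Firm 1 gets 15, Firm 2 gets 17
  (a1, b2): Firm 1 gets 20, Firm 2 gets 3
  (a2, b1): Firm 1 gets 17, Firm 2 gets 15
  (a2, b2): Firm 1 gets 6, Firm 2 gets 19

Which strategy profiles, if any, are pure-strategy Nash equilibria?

(a1, b1): Firm 1 prefers a2 (17 > 15) — not an equilibrium.
(a1, b2): Firm 2 prefers b1 (17 > 3) — not an equilibrium.
(a2, b1): Firm 2 prefers b2 (19 > 15) — not an equilibrium.
(a2, b2): Firm 1 prefers a1 (20 > 6) — not an equilibrium.

none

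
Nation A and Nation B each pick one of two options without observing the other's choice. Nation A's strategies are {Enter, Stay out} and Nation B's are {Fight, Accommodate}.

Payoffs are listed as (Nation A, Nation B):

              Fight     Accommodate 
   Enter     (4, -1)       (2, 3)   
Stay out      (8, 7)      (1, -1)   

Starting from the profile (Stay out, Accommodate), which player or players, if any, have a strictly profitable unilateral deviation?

Both

Nation A at (Stay out, Accommodate) earns 1; deviating to Enter yields 2 — a strict improvement.
Nation B earns -1; deviating to Fight yields 7 — a strict improvement.
Both Nation A and Nation B have strictly profitable deviations.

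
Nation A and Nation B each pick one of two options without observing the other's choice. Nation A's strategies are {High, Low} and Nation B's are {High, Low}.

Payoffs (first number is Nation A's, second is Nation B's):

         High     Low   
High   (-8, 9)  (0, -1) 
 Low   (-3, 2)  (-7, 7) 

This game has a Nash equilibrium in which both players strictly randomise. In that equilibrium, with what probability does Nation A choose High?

1/3

Let p be the probability that Nation A plays High. In a completely mixed equilibrium, Nation B must be indifferent between High and Low.
Nation B's expected payoff from High is 9p + 2(1−p); from Low it is −p + 7(1−p).
Setting these equal: 7p + 2 = −8p + 7, so p = 1/3.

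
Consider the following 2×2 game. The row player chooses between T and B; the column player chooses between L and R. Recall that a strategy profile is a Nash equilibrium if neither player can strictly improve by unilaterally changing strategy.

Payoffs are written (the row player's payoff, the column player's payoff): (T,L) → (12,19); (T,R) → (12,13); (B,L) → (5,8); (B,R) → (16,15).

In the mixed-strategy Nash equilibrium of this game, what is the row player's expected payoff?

12

First find q, the probability the column player plays L, from the row player's indifference between T and B: 12q + 12(1−q) = 5q + 16(1−q), giving q = 4/11.
Since the row player is indifferent in equilibrium, the row player's expected payoff equals the payoff from either row against (4/11, 7/11). Using T: 12(4/11) + 12(7/11) = 12.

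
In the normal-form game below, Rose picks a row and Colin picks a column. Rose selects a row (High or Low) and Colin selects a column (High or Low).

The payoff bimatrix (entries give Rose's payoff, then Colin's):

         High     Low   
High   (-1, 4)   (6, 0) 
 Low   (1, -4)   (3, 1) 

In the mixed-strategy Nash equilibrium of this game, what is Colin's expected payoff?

First find p, the probability Rose plays High, from Colin's indifference between High and Low: 4p − 4(1−p) = (1−p), giving p = 5/9.
Since Colin is indifferent in equilibrium, Colin's expected payoff equals the payoff from either column against (5/9, 4/9). Using High: 4(5/9) − 4(4/9) = 4/9.

4/9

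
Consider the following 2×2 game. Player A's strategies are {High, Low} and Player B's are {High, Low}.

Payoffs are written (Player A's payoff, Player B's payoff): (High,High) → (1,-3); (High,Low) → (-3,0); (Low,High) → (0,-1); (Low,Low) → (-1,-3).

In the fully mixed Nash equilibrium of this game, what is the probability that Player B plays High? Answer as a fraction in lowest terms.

2/3

Let c be the probability that Player B plays High. In a completely mixed equilibrium, Player A must be indifferent between High and Low.
Player A's expected payoff from High is c − 3(1−c); from Low it is −(1−c).
Setting these equal: 4c − 3 = c − 1, so c = 2/3.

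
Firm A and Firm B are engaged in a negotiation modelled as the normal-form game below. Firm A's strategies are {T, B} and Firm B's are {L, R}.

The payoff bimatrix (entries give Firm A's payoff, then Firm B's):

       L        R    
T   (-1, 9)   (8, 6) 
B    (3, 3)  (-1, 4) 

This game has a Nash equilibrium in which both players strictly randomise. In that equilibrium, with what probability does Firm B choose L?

Let y be the probability that Firm B plays L. In a completely mixed equilibrium, Firm A must be indifferent between T and B.
Firm A's expected payoff from T is −y + 8(1−y); from B it is 3y − (1−y).
Setting these equal: −9y + 8 = 4y − 1, so y = 9/13.

9/13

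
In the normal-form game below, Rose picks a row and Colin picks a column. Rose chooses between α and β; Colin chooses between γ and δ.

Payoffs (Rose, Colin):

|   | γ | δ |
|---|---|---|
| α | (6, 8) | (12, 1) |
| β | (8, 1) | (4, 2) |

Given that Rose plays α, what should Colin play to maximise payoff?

γ

Against α, Colin earns 8 from γ and 1 from δ.
So γ is the best response.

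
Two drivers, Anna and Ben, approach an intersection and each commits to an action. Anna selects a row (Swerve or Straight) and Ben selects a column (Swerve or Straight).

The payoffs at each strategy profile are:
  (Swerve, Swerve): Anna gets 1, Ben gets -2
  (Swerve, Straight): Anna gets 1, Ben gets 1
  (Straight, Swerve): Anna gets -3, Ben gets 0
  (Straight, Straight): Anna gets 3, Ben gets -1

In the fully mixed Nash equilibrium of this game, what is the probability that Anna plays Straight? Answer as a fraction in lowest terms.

3/4

Let r be the probability that Anna plays Swerve. In a completely mixed equilibrium, Ben must be indifferent between Swerve and Straight.
Ben's expected payoff from Swerve is −2r; from Straight it is r − (1−r).
Setting these equal: −2r = 2r − 1, so r = 1/4.
Therefore Anna plays Straight with probability 1 − 1/4 = 3/4.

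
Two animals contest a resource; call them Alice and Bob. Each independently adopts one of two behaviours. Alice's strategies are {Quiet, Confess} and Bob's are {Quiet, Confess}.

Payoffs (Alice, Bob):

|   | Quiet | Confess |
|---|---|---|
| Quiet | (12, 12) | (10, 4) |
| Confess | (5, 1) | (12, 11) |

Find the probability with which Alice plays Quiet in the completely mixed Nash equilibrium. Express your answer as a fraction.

Let x be the probability that Alice plays Quiet. In a completely mixed equilibrium, Bob must be indifferent between Quiet and Confess.
Bob's expected payoff from Quiet is 12x + (1−x); from Confess it is 4x + 11(1−x).
Setting these equal: 11x + 1 = −7x + 11, so x = 5/9.

5/9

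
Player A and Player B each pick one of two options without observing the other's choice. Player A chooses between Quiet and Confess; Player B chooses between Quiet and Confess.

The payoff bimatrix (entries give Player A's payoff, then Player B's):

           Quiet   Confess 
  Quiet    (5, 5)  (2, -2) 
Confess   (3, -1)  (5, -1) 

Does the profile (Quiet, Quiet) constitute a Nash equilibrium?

Yes

At (Quiet, Quiet), Player A earns 5; switching to Confess would give 3, so Player A has no profitable deviation.
Player B earns 5; switching to Confess would give -2, so Player B has no profitable deviation.
Neither player can gain by a unilateral deviation, so this profile is a Nash equilibrium.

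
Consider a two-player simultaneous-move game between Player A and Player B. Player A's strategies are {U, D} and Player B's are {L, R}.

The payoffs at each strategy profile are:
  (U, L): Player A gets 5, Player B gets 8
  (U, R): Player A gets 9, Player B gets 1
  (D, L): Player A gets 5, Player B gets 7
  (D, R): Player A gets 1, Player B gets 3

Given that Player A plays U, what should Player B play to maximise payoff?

L

Against U, Player B earns 8 from L and 1 from R.
So L is the best response.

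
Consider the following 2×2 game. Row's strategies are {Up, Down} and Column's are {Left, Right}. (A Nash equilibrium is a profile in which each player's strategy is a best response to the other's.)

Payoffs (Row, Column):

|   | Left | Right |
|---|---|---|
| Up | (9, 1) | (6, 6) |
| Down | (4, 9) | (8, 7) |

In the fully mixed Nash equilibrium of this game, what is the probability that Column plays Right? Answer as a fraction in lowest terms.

5/7

Let c be the probability that Column plays Left. In a completely mixed equilibrium, Row must be indifferent between Up and Down.
Row's expected payoff from Up is 9c + 6(1−c); from Down it is 4c + 8(1−c).
Setting these equal: 3c + 6 = −4c + 8, so c = 2/7.
Therefore Column plays Right with probability 1 − 2/7 = 5/7.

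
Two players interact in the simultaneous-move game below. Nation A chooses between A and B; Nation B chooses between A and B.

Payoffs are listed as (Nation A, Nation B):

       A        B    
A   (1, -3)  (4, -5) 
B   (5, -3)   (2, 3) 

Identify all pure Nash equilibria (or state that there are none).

(A, A): Nation A prefers B (5 > 1) — not an equilibrium.
(A, B): Nation B prefers A (-3 > -5) — not an equilibrium.
(B, A): Nation B prefers B (3 > -3) — not an equilibrium.
(B, B): Nation A prefers A (4 > 2) — not an equilibrium.

none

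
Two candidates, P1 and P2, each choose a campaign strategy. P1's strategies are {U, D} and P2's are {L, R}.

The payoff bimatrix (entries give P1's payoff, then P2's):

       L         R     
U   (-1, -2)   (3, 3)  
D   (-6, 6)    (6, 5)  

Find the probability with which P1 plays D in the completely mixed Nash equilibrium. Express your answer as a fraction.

5/6

Let x be the probability that P1 plays U. In a completely mixed equilibrium, P2 must be indifferent between L and R.
P2's expected payoff from L is −2x + 6(1−x); from R it is 3x + 5(1−x).
Setting these equal: −8x + 6 = −2x + 5, so x = 1/6.
Therefore P1 plays D with probability 1 − 1/6 = 5/6.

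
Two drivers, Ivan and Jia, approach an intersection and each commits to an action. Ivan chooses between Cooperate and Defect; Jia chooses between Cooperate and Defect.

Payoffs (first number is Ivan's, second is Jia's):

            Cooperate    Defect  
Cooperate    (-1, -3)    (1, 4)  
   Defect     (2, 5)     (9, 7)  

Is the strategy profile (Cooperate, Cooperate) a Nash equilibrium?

At (Cooperate, Cooperate), Ivan earns -1; switching to Defect would give 2, so Ivan would deviate.
Jia earns -3; switching to Defect would give 4, so Jia would deviate.
Since at least one player can profitably deviate, this is not a Nash equilibrium.

No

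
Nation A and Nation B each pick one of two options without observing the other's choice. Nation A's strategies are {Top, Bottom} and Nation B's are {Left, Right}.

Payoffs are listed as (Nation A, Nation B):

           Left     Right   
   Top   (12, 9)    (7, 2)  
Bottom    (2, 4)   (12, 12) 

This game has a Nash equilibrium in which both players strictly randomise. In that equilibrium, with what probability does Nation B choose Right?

Let q be the probability that Nation B plays Left. In a completely mixed equilibrium, Nation A must be indifferent between Top and Bottom.
Nation A's expected payoff from Top is 12q + 7(1−q); from Bottom it is 2q + 12(1−q).
Setting these equal: 5q + 7 = −10q + 12, so q = 1/3.
Therefore Nation B plays Right with probability 1 − 1/3 = 2/3.

2/3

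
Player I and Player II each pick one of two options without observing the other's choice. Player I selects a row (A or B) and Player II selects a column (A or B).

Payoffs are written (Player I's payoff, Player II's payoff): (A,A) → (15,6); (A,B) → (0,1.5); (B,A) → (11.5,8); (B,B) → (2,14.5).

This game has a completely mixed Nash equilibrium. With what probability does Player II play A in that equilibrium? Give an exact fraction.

4/11

Let y be the probability that Player II plays A. In a completely mixed equilibrium, Player I must be indifferent between A and B.
Player I's expected payoff from A is 15y; from B it is 11.5y + 2(1−y).
Setting these equal: 15y = 9.5y + 2, so y = 4/11.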